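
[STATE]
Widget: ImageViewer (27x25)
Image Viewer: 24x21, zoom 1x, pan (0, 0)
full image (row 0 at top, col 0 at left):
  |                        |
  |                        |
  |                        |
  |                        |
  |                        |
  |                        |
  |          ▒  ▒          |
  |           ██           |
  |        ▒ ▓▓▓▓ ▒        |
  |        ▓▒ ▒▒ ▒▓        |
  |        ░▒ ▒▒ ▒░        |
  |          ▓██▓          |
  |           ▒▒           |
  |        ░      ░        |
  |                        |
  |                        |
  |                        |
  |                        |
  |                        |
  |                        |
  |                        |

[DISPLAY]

                           
                           
                           
                           
                           
                           
          ▒  ▒             
           ██              
        ▒ ▓▓▓▓ ▒           
        ▓▒ ▒▒ ▒▓           
        ░▒ ▒▒ ▒░           
          ▓██▓             
           ▒▒              
        ░      ░           
                           
                           
                           
                           
                           
                           
                           
                           
                           
                           
                           


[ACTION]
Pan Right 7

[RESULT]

                           
                           
                           
                           
                           
                           
   ▒  ▒                    
    ██                     
 ▒ ▓▓▓▓ ▒                  
 ▓▒ ▒▒ ▒▓                  
 ░▒ ▒▒ ▒░                  
   ▓██▓                    
    ▒▒                     
 ░      ░                  
                           
                           
                           
                           
                           
                           
                           
                           
                           
                           
                           


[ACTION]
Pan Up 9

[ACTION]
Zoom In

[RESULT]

                           
                           
                           
                           
                           
                           
                           
                           
                           
                           
                           
                           
             ▒▒    ▒▒      
             ▒▒    ▒▒      
               ████        
               ████        
         ▒▒  ▓▓▓▓▓▓▓▓  ▒▒  
         ▒▒  ▓▓▓▓▓▓▓▓  ▒▒  
         ▓▓▒▒  ▒▒▒▒  ▒▒▓▓  
         ▓▓▒▒  ▒▒▒▒  ▒▒▓▓  
         ░░▒▒  ▒▒▒▒  ▒▒░░  
         ░░▒▒  ▒▒▒▒  ▒▒░░  
             ▓▓████▓▓      
             ▓▓████▓▓      
               ▒▒▒▒        


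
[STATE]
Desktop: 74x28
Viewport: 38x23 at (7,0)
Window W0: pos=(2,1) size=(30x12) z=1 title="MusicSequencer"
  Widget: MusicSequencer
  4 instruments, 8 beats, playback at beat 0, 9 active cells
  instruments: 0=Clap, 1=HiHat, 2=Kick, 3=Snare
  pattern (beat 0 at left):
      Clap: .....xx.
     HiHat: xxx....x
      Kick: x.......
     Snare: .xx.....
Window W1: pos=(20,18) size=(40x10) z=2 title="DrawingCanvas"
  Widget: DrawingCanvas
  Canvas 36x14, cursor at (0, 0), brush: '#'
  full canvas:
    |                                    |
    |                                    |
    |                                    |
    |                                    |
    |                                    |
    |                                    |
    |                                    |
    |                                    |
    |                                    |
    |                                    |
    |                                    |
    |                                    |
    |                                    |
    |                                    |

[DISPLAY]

                                      
━━━━━━━━━━━━━━━━━━━━━━━━┓             
icSequencer             ┃             
────────────────────────┨             
  ▼1234567              ┃             
ap·····██·              ┃             
at███····█              ┃             
ck█·······              ┃             
re·██·····              ┃             
                        ┃             
                        ┃             
                        ┃             
━━━━━━━━━━━━━━━━━━━━━━━━┛             
                                      
                                      
                                      
                                      
                                      
             ┏━━━━━━━━━━━━━━━━━━━━━━━━
             ┃ DrawingCanvas          
             ┠────────────────────────
             ┃+                       
             ┃                        


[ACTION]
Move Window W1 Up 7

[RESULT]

                                      
━━━━━━━━━━━━━━━━━━━━━━━━┓             
icSequencer             ┃             
────────────────────────┨             
  ▼1234567              ┃             
ap·····██·              ┃             
at███····█              ┃             
ck█·······              ┃             
re·██·····              ┃             
                        ┃             
                        ┃             
             ┏━━━━━━━━━━━━━━━━━━━━━━━━
━━━━━━━━━━━━━┃ DrawingCanvas          
             ┠────────────────────────
             ┃+                       
             ┃                        
             ┃                        
             ┃                        
             ┃                        
             ┃                        
             ┗━━━━━━━━━━━━━━━━━━━━━━━━
                                      
                                      


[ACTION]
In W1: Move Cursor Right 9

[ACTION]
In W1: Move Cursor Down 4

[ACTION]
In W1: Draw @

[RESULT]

                                      
━━━━━━━━━━━━━━━━━━━━━━━━┓             
icSequencer             ┃             
────────────────────────┨             
  ▼1234567              ┃             
ap·····██·              ┃             
at███····█              ┃             
ck█·······              ┃             
re·██·····              ┃             
                        ┃             
                        ┃             
             ┏━━━━━━━━━━━━━━━━━━━━━━━━
━━━━━━━━━━━━━┃ DrawingCanvas          
             ┠────────────────────────
             ┃                        
             ┃                        
             ┃                        
             ┃                        
             ┃         @              
             ┃                        
             ┗━━━━━━━━━━━━━━━━━━━━━━━━
                                      
                                      


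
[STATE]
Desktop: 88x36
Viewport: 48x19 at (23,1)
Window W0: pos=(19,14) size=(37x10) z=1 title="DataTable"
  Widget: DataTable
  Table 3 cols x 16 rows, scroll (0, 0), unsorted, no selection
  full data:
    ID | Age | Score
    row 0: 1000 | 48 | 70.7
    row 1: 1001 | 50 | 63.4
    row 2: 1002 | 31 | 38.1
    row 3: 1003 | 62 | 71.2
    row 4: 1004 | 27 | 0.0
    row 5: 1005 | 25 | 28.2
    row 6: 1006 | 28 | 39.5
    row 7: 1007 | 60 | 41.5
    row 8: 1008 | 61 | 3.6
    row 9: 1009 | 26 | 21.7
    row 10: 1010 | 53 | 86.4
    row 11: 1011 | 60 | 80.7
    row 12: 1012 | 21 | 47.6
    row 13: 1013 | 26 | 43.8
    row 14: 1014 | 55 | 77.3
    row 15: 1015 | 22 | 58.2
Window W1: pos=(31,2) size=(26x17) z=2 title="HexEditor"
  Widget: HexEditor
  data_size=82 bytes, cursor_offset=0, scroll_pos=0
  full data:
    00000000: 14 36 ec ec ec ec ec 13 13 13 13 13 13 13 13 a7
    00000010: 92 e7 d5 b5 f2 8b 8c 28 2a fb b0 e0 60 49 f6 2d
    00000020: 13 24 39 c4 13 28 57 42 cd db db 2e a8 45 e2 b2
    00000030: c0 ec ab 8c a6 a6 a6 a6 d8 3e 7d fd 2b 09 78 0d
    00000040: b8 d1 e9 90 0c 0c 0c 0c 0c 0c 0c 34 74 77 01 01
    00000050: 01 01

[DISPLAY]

                                                
        ┏━━━━━━━━━━━━━━━━━━━━━━━━┓              
        ┃ HexEditor              ┃              
        ┠────────────────────────┨              
        ┃00000000  14 36 ec ec ec┃              
        ┃00000010  92 e7 d5 b5 f2┃              
        ┃00000020  13 24 39 c4 13┃              
        ┃00000030  c0 ec ab 8c a6┃              
        ┃00000040  b8 d1 e9 90 0c┃              
        ┃00000050  01 01         ┃              
        ┃                        ┃              
        ┃                        ┃              
        ┃                        ┃              
━━━━━━━━┃                        ┃              
taTable ┃                        ┃              
────────┃                        ┃              
 │Age│Sc┃                        ┃              
─┼───┼──┗━━━━━━━━━━━━━━━━━━━━━━━━┛              
0│48 │70.7                      ┃               


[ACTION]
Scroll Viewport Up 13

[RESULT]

                                                
                                                
        ┏━━━━━━━━━━━━━━━━━━━━━━━━┓              
        ┃ HexEditor              ┃              
        ┠────────────────────────┨              
        ┃00000000  14 36 ec ec ec┃              
        ┃00000010  92 e7 d5 b5 f2┃              
        ┃00000020  13 24 39 c4 13┃              
        ┃00000030  c0 ec ab 8c a6┃              
        ┃00000040  b8 d1 e9 90 0c┃              
        ┃00000050  01 01         ┃              
        ┃                        ┃              
        ┃                        ┃              
        ┃                        ┃              
━━━━━━━━┃                        ┃              
taTable ┃                        ┃              
────────┃                        ┃              
 │Age│Sc┃                        ┃              
─┼───┼──┗━━━━━━━━━━━━━━━━━━━━━━━━┛              


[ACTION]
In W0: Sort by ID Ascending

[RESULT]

                                                
                                                
        ┏━━━━━━━━━━━━━━━━━━━━━━━━┓              
        ┃ HexEditor              ┃              
        ┠────────────────────────┨              
        ┃00000000  14 36 ec ec ec┃              
        ┃00000010  92 e7 d5 b5 f2┃              
        ┃00000020  13 24 39 c4 13┃              
        ┃00000030  c0 ec ab 8c a6┃              
        ┃00000040  b8 d1 e9 90 0c┃              
        ┃00000050  01 01         ┃              
        ┃                        ┃              
        ┃                        ┃              
        ┃                        ┃              
━━━━━━━━┃                        ┃              
taTable ┃                        ┃              
────────┃                        ┃              
▲│Age│Sc┃                        ┃              
─┼───┼──┗━━━━━━━━━━━━━━━━━━━━━━━━┛              


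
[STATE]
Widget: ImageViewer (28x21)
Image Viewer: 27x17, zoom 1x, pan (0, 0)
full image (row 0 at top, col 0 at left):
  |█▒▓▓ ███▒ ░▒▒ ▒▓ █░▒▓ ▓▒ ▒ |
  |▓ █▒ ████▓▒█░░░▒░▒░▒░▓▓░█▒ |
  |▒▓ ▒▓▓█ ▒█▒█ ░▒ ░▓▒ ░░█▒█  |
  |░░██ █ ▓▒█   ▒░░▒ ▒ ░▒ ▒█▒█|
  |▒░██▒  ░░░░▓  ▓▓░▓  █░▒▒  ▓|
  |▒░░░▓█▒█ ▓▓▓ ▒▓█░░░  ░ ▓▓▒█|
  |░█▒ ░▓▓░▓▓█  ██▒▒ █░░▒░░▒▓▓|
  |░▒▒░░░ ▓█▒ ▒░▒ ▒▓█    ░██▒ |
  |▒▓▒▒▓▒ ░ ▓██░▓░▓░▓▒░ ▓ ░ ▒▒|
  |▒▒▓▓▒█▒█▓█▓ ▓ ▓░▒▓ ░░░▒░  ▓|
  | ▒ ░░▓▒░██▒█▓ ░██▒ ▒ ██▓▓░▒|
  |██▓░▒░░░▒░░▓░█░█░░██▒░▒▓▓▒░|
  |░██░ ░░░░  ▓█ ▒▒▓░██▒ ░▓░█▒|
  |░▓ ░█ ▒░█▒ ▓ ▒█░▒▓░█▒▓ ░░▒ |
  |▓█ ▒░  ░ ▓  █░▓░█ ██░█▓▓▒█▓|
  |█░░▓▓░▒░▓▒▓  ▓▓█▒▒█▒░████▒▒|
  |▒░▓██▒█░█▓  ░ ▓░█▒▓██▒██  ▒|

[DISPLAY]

█▒▓▓ ███▒ ░▒▒ ▒▓ █░▒▓ ▓▒ ▒  
▓ █▒ ████▓▒█░░░▒░▒░▒░▓▓░█▒  
▒▓ ▒▓▓█ ▒█▒█ ░▒ ░▓▒ ░░█▒█   
░░██ █ ▓▒█   ▒░░▒ ▒ ░▒ ▒█▒█ 
▒░██▒  ░░░░▓  ▓▓░▓  █░▒▒  ▓ 
▒░░░▓█▒█ ▓▓▓ ▒▓█░░░  ░ ▓▓▒█ 
░█▒ ░▓▓░▓▓█  ██▒▒ █░░▒░░▒▓▓ 
░▒▒░░░ ▓█▒ ▒░▒ ▒▓█    ░██▒  
▒▓▒▒▓▒ ░ ▓██░▓░▓░▓▒░ ▓ ░ ▒▒ 
▒▒▓▓▒█▒█▓█▓ ▓ ▓░▒▓ ░░░▒░  ▓ 
 ▒ ░░▓▒░██▒█▓ ░██▒ ▒ ██▓▓░▒ 
██▓░▒░░░▒░░▓░█░█░░██▒░▒▓▓▒░ 
░██░ ░░░░  ▓█ ▒▒▓░██▒ ░▓░█▒ 
░▓ ░█ ▒░█▒ ▓ ▒█░▒▓░█▒▓ ░░▒  
▓█ ▒░  ░ ▓  █░▓░█ ██░█▓▓▒█▓ 
█░░▓▓░▒░▓▒▓  ▓▓█▒▒█▒░████▒▒ 
▒░▓██▒█░█▓  ░ ▓░█▒▓██▒██  ▒ 
                            
                            
                            
                            


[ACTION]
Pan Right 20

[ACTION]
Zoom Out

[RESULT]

▓ ▓▒ ▒                      
░▓▓░█▒                      
░░█▒█                       
░▒ ▒█▒█                     
█░▒▒  ▓                     
 ░ ▓▓▒█                     
░▒░░▒▓▓                     
  ░██▒                      
 ▓ ░ ▒▒                     
░░▒░  ▓                     
 ██▓▓░▒                     
▒░▒▓▓▒░                     
▒ ░▓░█▒                     
▒▓ ░░▒                      
░█▓▓▒█▓                     
░████▒▒                     
█▒██  ▒                     
                            
                            
                            
                            


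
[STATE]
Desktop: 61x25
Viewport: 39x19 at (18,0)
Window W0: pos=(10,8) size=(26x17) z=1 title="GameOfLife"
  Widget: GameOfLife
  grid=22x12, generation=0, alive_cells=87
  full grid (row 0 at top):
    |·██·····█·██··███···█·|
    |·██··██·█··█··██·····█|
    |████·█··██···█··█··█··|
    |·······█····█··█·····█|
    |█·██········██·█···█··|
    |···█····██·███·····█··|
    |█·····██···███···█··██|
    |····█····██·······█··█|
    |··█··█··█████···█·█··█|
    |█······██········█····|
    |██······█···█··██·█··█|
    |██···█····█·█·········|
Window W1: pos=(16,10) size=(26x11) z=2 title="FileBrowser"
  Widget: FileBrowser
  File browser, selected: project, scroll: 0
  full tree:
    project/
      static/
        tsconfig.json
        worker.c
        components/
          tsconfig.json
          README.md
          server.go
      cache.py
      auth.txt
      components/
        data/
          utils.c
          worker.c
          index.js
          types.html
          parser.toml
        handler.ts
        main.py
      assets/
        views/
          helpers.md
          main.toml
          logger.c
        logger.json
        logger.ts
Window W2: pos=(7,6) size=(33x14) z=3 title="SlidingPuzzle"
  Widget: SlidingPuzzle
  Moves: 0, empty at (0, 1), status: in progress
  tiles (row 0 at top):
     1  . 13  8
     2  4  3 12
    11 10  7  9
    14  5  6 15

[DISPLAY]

                                       
                                       
                                       
                                       
                                       
                                       
━━━━━━━━━━━━━━━━━━━━━┓                 
zzle                 ┃                 
─────────────────────┨                 
┬────┬────┐          ┃                 
│ 13 │  8 │          ┃━┓               
┼────┼────┤          ┃ ┃               
│  3 │ 12 │          ┃─┨               
┼────┼────┤          ┃ ┃               
│  7 │  9 │          ┃ ┃               
┼────┼────┤          ┃ ┃               
│  6 │ 15 │          ┃ ┃               
┴────┴────┘          ┃ ┃               
                     ┃ ┃               


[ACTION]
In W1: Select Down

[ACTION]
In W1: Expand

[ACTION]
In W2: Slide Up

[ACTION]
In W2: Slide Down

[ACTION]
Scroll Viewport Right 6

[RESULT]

                                       
                                       
                                       
                                       
                                       
                                       
━━━━━━━━━━━━━━━━━┓                     
                 ┃                     
─────────────────┨                     
─┬────┐          ┃                     
 │  8 │          ┃━┓                   
─┼────┤          ┃ ┃                   
 │ 12 │          ┃─┨                   
─┼────┤          ┃ ┃                   
 │  9 │          ┃ ┃                   
─┼────┤          ┃ ┃                   
 │ 15 │          ┃ ┃                   
─┴────┘          ┃ ┃                   
                 ┃ ┃                   


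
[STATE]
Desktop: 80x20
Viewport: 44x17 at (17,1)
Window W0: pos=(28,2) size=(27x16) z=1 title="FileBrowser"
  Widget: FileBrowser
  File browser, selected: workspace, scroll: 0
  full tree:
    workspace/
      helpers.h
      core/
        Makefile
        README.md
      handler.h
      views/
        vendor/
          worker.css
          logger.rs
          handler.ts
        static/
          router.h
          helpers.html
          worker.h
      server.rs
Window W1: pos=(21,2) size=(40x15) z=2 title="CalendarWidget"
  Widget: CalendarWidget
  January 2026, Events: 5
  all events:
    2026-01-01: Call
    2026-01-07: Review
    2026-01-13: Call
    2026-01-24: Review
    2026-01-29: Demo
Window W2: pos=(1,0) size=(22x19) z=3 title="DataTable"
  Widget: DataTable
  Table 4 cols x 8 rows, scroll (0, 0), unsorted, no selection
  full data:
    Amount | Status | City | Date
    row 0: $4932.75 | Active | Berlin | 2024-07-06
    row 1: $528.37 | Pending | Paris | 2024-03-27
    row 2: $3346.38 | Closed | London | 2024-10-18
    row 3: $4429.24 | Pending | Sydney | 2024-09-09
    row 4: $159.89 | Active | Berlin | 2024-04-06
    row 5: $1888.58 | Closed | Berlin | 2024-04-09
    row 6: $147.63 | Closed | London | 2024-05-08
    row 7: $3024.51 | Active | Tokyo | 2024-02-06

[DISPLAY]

     ┃                                      
─────┨━━━━━━━━━━━━━━━━━━━━━━━━━━━━━━━━━━━━━┓
 │Cit┃CalendarWidget                       ┃
─┼───┃─────────────────────────────────────┨
 │Ber┃            January 2026             ┃
g│Par┃o Tu We Th Fr Sa Su                  ┃
 │Lon┃         1*  2  3  4                 ┃
g│Syd┃5  6  7*  8  9 10 11                 ┃
 │Ber┃2 13* 14 15 16 17 18                 ┃
 │Ber┃9 20 21 22 23 24* 25                 ┃
 │Lon┃6 27 28 29* 30 31                    ┃
 │Tok┃                                     ┃
     ┃                                     ┃
     ┃                                     ┃
     ┃                                     ┃
     ┃━━━━━━━━━━━━━━━━━━━━━━━━━━━━━━━━━━━━━┛
     ┃     ┗━━━━━━━━━━━━━━━━━━━━━━━━━┛      


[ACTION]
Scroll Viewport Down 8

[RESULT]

 │Cit┃CalendarWidget                       ┃
─┼───┃─────────────────────────────────────┨
 │Ber┃            January 2026             ┃
g│Par┃o Tu We Th Fr Sa Su                  ┃
 │Lon┃         1*  2  3  4                 ┃
g│Syd┃5  6  7*  8  9 10 11                 ┃
 │Ber┃2 13* 14 15 16 17 18                 ┃
 │Ber┃9 20 21 22 23 24* 25                 ┃
 │Lon┃6 27 28 29* 30 31                    ┃
 │Tok┃                                     ┃
     ┃                                     ┃
     ┃                                     ┃
     ┃                                     ┃
     ┃━━━━━━━━━━━━━━━━━━━━━━━━━━━━━━━━━━━━━┛
     ┃     ┗━━━━━━━━━━━━━━━━━━━━━━━━━┛      
━━━━━┛                                      
                                            


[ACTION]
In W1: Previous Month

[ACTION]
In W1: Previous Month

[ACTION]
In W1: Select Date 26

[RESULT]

 │Cit┃CalendarWidget                       ┃
─┼───┃─────────────────────────────────────┨
 │Ber┃           November 2025             ┃
g│Par┃o Tu We Th Fr Sa Su                  ┃
 │Lon┃               1  2                  ┃
g│Syd┃3  4  5  6  7  8  9                  ┃
 │Ber┃0 11 12 13 14 15 16                  ┃
 │Ber┃7 18 19 20 21 22 23                  ┃
 │Lon┃4 25 [26] 27 28 29 30                ┃
 │Tok┃                                     ┃
     ┃                                     ┃
     ┃                                     ┃
     ┃                                     ┃
     ┃━━━━━━━━━━━━━━━━━━━━━━━━━━━━━━━━━━━━━┛
     ┃     ┗━━━━━━━━━━━━━━━━━━━━━━━━━┛      
━━━━━┛                                      
                                            


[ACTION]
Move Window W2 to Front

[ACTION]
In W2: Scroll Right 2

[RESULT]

City ┃CalendarWidget                       ┃
─────┃─────────────────────────────────────┨
Berli┃           November 2025             ┃
Paris┃o Tu We Th Fr Sa Su                  ┃
Londo┃               1  2                  ┃
Sydne┃3  4  5  6  7  8  9                  ┃
Berli┃0 11 12 13 14 15 16                  ┃
Berli┃7 18 19 20 21 22 23                  ┃
Londo┃4 25 [26] 27 28 29 30                ┃
Tokyo┃                                     ┃
     ┃                                     ┃
     ┃                                     ┃
     ┃                                     ┃
     ┃━━━━━━━━━━━━━━━━━━━━━━━━━━━━━━━━━━━━━┛
     ┃     ┗━━━━━━━━━━━━━━━━━━━━━━━━━┛      
━━━━━┛                                      
                                            


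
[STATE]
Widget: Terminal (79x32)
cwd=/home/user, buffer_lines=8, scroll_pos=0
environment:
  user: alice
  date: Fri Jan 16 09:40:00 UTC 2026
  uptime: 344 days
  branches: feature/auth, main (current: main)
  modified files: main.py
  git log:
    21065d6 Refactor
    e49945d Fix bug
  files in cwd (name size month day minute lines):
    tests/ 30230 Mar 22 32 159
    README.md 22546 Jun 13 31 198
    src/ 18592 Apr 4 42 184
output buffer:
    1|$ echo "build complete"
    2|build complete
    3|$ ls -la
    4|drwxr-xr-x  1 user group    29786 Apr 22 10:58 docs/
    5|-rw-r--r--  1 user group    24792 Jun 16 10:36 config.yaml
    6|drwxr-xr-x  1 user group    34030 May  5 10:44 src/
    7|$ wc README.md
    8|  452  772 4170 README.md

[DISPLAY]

$ echo "build complete"                                                        
build complete                                                                 
$ ls -la                                                                       
drwxr-xr-x  1 user group    29786 Apr 22 10:58 docs/                           
-rw-r--r--  1 user group    24792 Jun 16 10:36 config.yaml                     
drwxr-xr-x  1 user group    34030 May  5 10:44 src/                            
$ wc README.md                                                                 
  452  772 4170 README.md                                                      
$ █                                                                            
                                                                               
                                                                               
                                                                               
                                                                               
                                                                               
                                                                               
                                                                               
                                                                               
                                                                               
                                                                               
                                                                               
                                                                               
                                                                               
                                                                               
                                                                               
                                                                               
                                                                               
                                                                               
                                                                               
                                                                               
                                                                               
                                                                               
                                                                               


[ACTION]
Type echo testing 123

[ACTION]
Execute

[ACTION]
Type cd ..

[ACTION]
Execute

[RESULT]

$ echo "build complete"                                                        
build complete                                                                 
$ ls -la                                                                       
drwxr-xr-x  1 user group    29786 Apr 22 10:58 docs/                           
-rw-r--r--  1 user group    24792 Jun 16 10:36 config.yaml                     
drwxr-xr-x  1 user group    34030 May  5 10:44 src/                            
$ wc README.md                                                                 
  452  772 4170 README.md                                                      
$ echo testing 123                                                             
testing 123                                                                    
$ cd ..                                                                        
                                                                               
$ █                                                                            
                                                                               
                                                                               
                                                                               
                                                                               
                                                                               
                                                                               
                                                                               
                                                                               
                                                                               
                                                                               
                                                                               
                                                                               
                                                                               
                                                                               
                                                                               
                                                                               
                                                                               
                                                                               
                                                                               


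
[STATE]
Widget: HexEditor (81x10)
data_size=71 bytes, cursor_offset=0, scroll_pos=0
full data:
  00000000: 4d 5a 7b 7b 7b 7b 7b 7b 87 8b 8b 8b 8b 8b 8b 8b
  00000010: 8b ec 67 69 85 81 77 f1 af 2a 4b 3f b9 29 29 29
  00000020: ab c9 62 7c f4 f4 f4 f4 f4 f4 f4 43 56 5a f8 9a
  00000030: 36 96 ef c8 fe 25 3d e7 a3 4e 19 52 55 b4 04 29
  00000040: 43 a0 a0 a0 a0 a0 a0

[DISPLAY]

00000000  4D 5a 7b 7b 7b 7b 7b 7b  87 8b 8b 8b 8b 8b 8b 8b  |MZ{{{{{{........|   
00000010  8b ec 67 69 85 81 77 f1  af 2a 4b 3f b9 29 29 29  |..gi..w..*K?.)))|   
00000020  ab c9 62 7c f4 f4 f4 f4  f4 f4 f4 43 56 5a f8 9a  |..b|.......CVZ..|   
00000030  36 96 ef c8 fe 25 3d e7  a3 4e 19 52 55 b4 04 29  |6....%=..N.RU..)|   
00000040  43 a0 a0 a0 a0 a0 a0                              |C......         |   
                                                                                 
                                                                                 
                                                                                 
                                                                                 
                                                                                 


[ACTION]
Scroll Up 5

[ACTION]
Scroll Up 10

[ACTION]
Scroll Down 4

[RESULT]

00000040  43 a0 a0 a0 a0 a0 a0                              |C......         |   
                                                                                 
                                                                                 
                                                                                 
                                                                                 
                                                                                 
                                                                                 
                                                                                 
                                                                                 
                                                                                 


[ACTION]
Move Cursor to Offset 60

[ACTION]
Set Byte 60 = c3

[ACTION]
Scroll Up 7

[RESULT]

00000000  4d 5a 7b 7b 7b 7b 7b 7b  87 8b 8b 8b 8b 8b 8b 8b  |MZ{{{{{{........|   
00000010  8b ec 67 69 85 81 77 f1  af 2a 4b 3f b9 29 29 29  |..gi..w..*K?.)))|   
00000020  ab c9 62 7c f4 f4 f4 f4  f4 f4 f4 43 56 5a f8 9a  |..b|.......CVZ..|   
00000030  36 96 ef c8 fe 25 3d e7  a3 4e 19 52 C3 b4 04 29  |6....%=..N.R...)|   
00000040  43 a0 a0 a0 a0 a0 a0                              |C......         |   
                                                                                 
                                                                                 
                                                                                 
                                                                                 
                                                                                 


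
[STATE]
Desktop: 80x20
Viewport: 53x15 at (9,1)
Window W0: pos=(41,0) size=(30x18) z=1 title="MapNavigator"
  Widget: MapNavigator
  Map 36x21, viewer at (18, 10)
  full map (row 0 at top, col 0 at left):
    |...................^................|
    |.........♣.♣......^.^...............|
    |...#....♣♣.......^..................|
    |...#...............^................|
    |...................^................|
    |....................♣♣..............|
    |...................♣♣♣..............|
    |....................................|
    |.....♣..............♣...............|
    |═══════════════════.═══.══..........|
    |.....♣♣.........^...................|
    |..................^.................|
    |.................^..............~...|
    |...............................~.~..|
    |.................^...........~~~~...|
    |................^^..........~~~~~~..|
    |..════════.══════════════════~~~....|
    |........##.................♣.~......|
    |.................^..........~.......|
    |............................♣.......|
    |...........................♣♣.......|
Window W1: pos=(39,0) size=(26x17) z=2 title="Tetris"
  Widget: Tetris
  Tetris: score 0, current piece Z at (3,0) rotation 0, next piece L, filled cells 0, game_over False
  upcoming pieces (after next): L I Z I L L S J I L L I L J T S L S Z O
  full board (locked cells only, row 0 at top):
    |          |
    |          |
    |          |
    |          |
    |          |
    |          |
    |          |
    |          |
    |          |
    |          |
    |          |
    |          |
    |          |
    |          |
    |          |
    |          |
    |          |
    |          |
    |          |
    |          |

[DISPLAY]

                              ┃ Tetris               
                              ┠──────────────────────
                              ┃          │Next:      
                              ┃          │  ▒        
                              ┃          │▒▒▒        
                              ┃          │           
                              ┃          │           
                              ┃          │           
                              ┃          │Score:     
                              ┃          │0          
                              ┃          │           
                              ┃          │           
                              ┃          │           
                              ┃          │           
                              ┃          │           


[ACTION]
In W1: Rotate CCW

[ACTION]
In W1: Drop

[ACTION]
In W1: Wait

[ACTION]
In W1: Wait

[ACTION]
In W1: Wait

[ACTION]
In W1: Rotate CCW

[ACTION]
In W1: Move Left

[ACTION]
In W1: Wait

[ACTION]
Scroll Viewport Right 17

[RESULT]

             ┃ Tetris                 ┃     ┃        
             ┠────────────────────────┨─────┨        
             ┃          │Next:        ┃.....┃        
             ┃          │  ▒          ┃.....┃        
             ┃          │▒▒▒          ┃.....┃        
             ┃          │             ┃.....┃        
             ┃          │             ┃.....┃        
             ┃          │             ┃.....┃        
             ┃          │Score:       ┃.....┃        
             ┃          │0            ┃.....┃        
             ┃          │             ┃.....┃        
             ┃          │             ┃.....┃        
             ┃          │             ┃....~┃        
             ┃          │             ┃..~~~┃        
             ┃          │             ┃.~~~~┃        


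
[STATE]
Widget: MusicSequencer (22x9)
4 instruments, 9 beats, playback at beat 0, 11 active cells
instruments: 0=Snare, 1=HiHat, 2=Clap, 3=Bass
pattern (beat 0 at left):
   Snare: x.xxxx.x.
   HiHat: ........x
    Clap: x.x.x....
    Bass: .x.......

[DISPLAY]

      ▼12345678       
 Snare█·████·█·       
 HiHat········█       
  Clap█·█·█····       
  Bass·█·······       
                      
                      
                      
                      


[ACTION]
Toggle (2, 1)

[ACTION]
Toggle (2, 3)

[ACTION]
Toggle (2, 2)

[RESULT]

      ▼12345678       
 Snare█·████·█·       
 HiHat········█       
  Clap██·██····       
  Bass·█·······       
                      
                      
                      
                      


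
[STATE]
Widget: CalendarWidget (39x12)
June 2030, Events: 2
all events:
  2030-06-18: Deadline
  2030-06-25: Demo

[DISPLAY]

               June 2030               
Mo Tu We Th Fr Sa Su                   
                1  2                   
 3  4  5  6  7  8  9                   
10 11 12 13 14 15 16                   
17 18* 19 20 21 22 23                  
24 25* 26 27 28 29 30                  
                                       
                                       
                                       
                                       
                                       


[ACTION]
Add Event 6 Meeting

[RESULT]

               June 2030               
Mo Tu We Th Fr Sa Su                   
                1  2                   
 3  4  5  6*  7  8  9                  
10 11 12 13 14 15 16                   
17 18* 19 20 21 22 23                  
24 25* 26 27 28 29 30                  
                                       
                                       
                                       
                                       
                                       


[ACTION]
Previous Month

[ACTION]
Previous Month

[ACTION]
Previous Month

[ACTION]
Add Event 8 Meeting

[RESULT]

               March 2030              
Mo Tu We Th Fr Sa Su                   
             1  2  3                   
 4  5  6  7  8*  9 10                  
11 12 13 14 15 16 17                   
18 19 20 21 22 23 24                   
25 26 27 28 29 30 31                   
                                       
                                       
                                       
                                       
                                       


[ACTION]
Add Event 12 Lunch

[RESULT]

               March 2030              
Mo Tu We Th Fr Sa Su                   
             1  2  3                   
 4  5  6  7  8*  9 10                  
11 12* 13 14 15 16 17                  
18 19 20 21 22 23 24                   
25 26 27 28 29 30 31                   
                                       
                                       
                                       
                                       
                                       
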